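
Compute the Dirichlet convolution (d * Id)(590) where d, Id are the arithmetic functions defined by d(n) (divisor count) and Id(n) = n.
(d * Id)(590) = 1708

Divisors of 590: [1, 2, 5, 10, 59, 118, 295, 590]. For each d | 590:
  d = 1: d(1) · Id(590/1) = 1 · 590 = 590
  d = 2: d(2) · Id(590/2) = 2 · 295 = 590
  d = 5: d(5) · Id(590/5) = 2 · 118 = 236
  d = 10: d(10) · Id(590/10) = 4 · 59 = 236
  d = 59: d(59) · Id(590/59) = 2 · 10 = 20
  d = 118: d(118) · Id(590/118) = 4 · 5 = 20
  d = 295: d(295) · Id(590/295) = 4 · 2 = 8
  d = 590: d(590) · Id(590/590) = 8 · 1 = 8
Summing: (d * Id)(590) = 590 + 590 + 236 + 236 + 20 + 20 + 8 + 8 = 1708.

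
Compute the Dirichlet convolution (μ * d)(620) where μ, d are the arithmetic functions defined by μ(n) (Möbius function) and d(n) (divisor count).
(μ * d)(620) = 1

Divisors of 620: [1, 2, 4, 5, 10, 20, 31, 62, 124, 155, 310, 620]. For each d | 620:
  d = 1: μ(1) · d(620/1) = 1 · 12 = 12
  d = 2: μ(2) · d(620/2) = -1 · 8 = -8
  d = 4: μ(4) · d(620/4) = 0 · 4 = 0
  d = 5: μ(5) · d(620/5) = -1 · 6 = -6
  d = 10: μ(10) · d(620/10) = 1 · 4 = 4
  d = 20: μ(20) · d(620/20) = 0 · 2 = 0
  d = 31: μ(31) · d(620/31) = -1 · 6 = -6
  d = 62: μ(62) · d(620/62) = 1 · 4 = 4
  d = 124: μ(124) · d(620/124) = 0 · 2 = 0
  d = 155: μ(155) · d(620/155) = 1 · 3 = 3
  d = 310: μ(310) · d(620/310) = -1 · 2 = -2
  d = 620: μ(620) · d(620/620) = 0 · 1 = 0
Summing: (μ * d)(620) = 12 + -8 + 0 + -6 + 4 + 0 + -6 + 4 + 0 + 3 + -2 + 0 = 1.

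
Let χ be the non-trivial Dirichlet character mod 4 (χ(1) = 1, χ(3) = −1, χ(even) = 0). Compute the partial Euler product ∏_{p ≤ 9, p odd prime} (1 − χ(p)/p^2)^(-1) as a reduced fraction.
∏ = 147/160

The odd primes p ≤ 9 are [3, 5, 7]. For each, χ(p) = 1 if p ≡ 1 mod 4, χ(p) = −1 if p ≡ 3 mod 4. Taking (1 − χ(p)/p^2)^(-1) = p^2/(p^2 − χ(p)): (1 − (-1)/3^2)^(-1) · (1 − (1)/5^2)^(-1) · (1 − (-1)/7^2)^(-1) = 147/160.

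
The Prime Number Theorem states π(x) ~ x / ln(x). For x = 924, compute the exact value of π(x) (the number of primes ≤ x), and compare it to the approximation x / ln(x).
π(924) = 157;  x/ln(x) ≈ 135.31;  relative error ≈ 13.81%.

Directly count primes up to 924: π(924) = 157. The PNT approximation gives 924/ln(924) ≈ 924/6.82871 ≈ 135.31. Relative error (π(x) − x/ln(x)) / π(x) ≈ 13.81%; the approximation is known to undercount slightly (Li(x) is a better estimate).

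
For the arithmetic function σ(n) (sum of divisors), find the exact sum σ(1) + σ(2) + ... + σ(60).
Σ_{n ≤ 60} σ(n) = 3014

Compute σ(n) for each 1 ≤ n ≤ 60: σ(1) = 1, σ(2) = 3, σ(3) = 4, σ(4) = 7, σ(5) = 6, σ(6) = 12, σ(7) = 8, σ(8) = 15, σ(9) = 13, σ(10) = 18, σ(11) = 12, σ(12) = 28, σ(13) = 14, σ(14) = 24, σ(15) = 24, σ(16) = 31, σ(17) = 18, σ(18) = 39, σ(19) = 20, σ(20) = 42, σ(21) = 32, σ(22) = 36, σ(23) = 24, σ(24) = 60, σ(25) = 31, σ(26) = 42, σ(27) = 40, σ(28) = 56, σ(29) = 30, σ(30) = 72, σ(31) = 32, σ(32) = 63, σ(33) = 48, σ(34) = 54, σ(35) = 48, σ(36) = 91, σ(37) = 38, σ(38) = 60, σ(39) = 56, σ(40) = 90, σ(41) = 42, σ(42) = 96, σ(43) = 44, σ(44) = 84, σ(45) = 78, σ(46) = 72, σ(47) = 48, σ(48) = 124, σ(49) = 57, σ(50) = 93, σ(51) = 72, σ(52) = 98, σ(53) = 54, σ(54) = 120, σ(55) = 72, σ(56) = 120, σ(57) = 80, σ(58) = 90, σ(59) = 60, σ(60) = 168. Summing all 60 values: 3014. (Average order: Σ_{n ≤ x} σ(n) ~ (π²/12) x². For x = 60, (π²/12)·60² ≈ 2960.88.)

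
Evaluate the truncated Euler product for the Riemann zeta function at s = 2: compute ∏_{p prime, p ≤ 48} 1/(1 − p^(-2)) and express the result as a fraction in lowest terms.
∏ = 162139622078364740433577733/98952027459385036898304000

The primes p ≤ 48 are [2, 3, 5, 7, 11, 13, 17, 19, 23, 29, 31, 37, 41, 43, 47]. For each prime, (1 − 1/p^2)^(-1) = p^2 / (p^2 − 1). The product is (1 − 1/2^2)^(-1), (1 − 1/3^2)^(-1), (1 − 1/5^2)^(-1), (1 − 1/7^2)^(-1), (1 − 1/11^2)^(-1), (1 − 1/13^2)^(-1), (1 − 1/17^2)^(-1), (1 − 1/19^2)^(-1), (1 − 1/23^2)^(-1), (1 − 1/29^2)^(-1), (1 − 1/31^2)^(-1), (1 − 1/37^2)^(-1), (1 − 1/41^2)^(-1), (1 − 1/43^2)^(-1), (1 − 1/47^2)^(-1) = ∏ p^2 / (p^2 − 1) = 162139622078364740433577733/98952027459385036898304000.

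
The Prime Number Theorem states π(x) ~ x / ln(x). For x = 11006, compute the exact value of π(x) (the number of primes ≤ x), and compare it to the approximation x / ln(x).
π(11006) = 1336;  x/ln(x) ≈ 1182.65;  relative error ≈ 11.48%.

Directly count primes up to 11006: π(11006) = 1336. The PNT approximation gives 11006/ln(11006) ≈ 11006/9.30620 ≈ 1182.65. Relative error (π(x) − x/ln(x)) / π(x) ≈ 11.48%; the approximation is known to undercount slightly (Li(x) is a better estimate).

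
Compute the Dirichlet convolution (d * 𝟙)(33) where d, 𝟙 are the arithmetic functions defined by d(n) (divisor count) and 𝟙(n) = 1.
(d * 𝟙)(33) = 9

Divisors of 33: [1, 3, 11, 33]. For each d | 33:
  d = 1: d(1) · 𝟙(33/1) = 1 · 1 = 1
  d = 3: d(3) · 𝟙(33/3) = 2 · 1 = 2
  d = 11: d(11) · 𝟙(33/11) = 2 · 1 = 2
  d = 33: d(33) · 𝟙(33/33) = 4 · 1 = 4
Summing: (d * 𝟙)(33) = 1 + 2 + 2 + 4 = 9.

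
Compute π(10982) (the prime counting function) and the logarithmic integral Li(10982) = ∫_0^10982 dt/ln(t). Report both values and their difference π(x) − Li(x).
π(10982) = 1333;  Li(10982) ≈ 1352.21;  π(x) − Li(x) ≈ -19.21.

Direct count of primes ≤ 10982 gives π(10982) = 1333. Numerical evaluation of the logarithmic integral gives Li(10982) ≈ 1352.21. The difference π(x) − Li(x) ≈ -19.21 is typically negative for small/moderate x (Li(x) overestimates), though Littlewood's theorem shows this sign changes infinitely often.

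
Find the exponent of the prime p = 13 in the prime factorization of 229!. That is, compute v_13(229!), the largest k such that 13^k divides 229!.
v_13(229!) = 18

Legendre's formula: v_p(n!) = Σ_{k ≥ 1} ⌊n / p^k⌋. For p = 13, n = 229, the terms are:
  ⌊229/13^1⌋ = ⌊229/13⌋ = 17
  ⌊229/13^2⌋ = ⌊229/169⌋ = 1
(the next term ⌊229/13^3⌋ = 0, terminating the sum). Summing: v_13(229!) = 17 + 1 = 18.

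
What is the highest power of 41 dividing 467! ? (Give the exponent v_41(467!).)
v_41(467!) = 11

Legendre's formula: v_p(n!) = Σ_{k ≥ 1} ⌊n / p^k⌋. For p = 41, n = 467, the terms are:
  ⌊467/41^1⌋ = ⌊467/41⌋ = 11
(the next term ⌊467/41^2⌋ = 0, terminating the sum). Summing: v_41(467!) = 11 = 11.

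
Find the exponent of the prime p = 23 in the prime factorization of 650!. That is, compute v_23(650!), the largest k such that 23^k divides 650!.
v_23(650!) = 29

Legendre's formula: v_p(n!) = Σ_{k ≥ 1} ⌊n / p^k⌋. For p = 23, n = 650, the terms are:
  ⌊650/23^1⌋ = ⌊650/23⌋ = 28
  ⌊650/23^2⌋ = ⌊650/529⌋ = 1
(the next term ⌊650/23^3⌋ = 0, terminating the sum). Summing: v_23(650!) = 28 + 1 = 29.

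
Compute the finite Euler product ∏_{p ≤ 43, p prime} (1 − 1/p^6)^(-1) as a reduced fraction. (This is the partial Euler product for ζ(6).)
∏ = 58415599349237689613444204788995855063746535337692192433390985/57419764821752678419559868369284941010851064169028064391462912

The primes p ≤ 43 are [2, 3, 5, 7, 11, 13, 17, 19, 23, 29, 31, 37, 41, 43]. For each prime, (1 − 1/p^6)^(-1) = p^6 / (p^6 − 1). The product is (1 − 1/2^6)^(-1), (1 − 1/3^6)^(-1), (1 − 1/5^6)^(-1), (1 − 1/7^6)^(-1), (1 − 1/11^6)^(-1), (1 − 1/13^6)^(-1), (1 − 1/17^6)^(-1), (1 − 1/19^6)^(-1), (1 − 1/23^6)^(-1), (1 − 1/29^6)^(-1), (1 − 1/31^6)^(-1), (1 − 1/37^6)^(-1), (1 − 1/41^6)^(-1), (1 − 1/43^6)^(-1) = ∏ p^6 / (p^6 − 1) = 58415599349237689613444204788995855063746535337692192433390985/57419764821752678419559868369284941010851064169028064391462912.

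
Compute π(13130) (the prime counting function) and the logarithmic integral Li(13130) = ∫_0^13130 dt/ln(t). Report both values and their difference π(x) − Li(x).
π(13130) = 1562;  Li(13130) ≈ 1580.82;  π(x) − Li(x) ≈ -18.82.

Direct count of primes ≤ 13130 gives π(13130) = 1562. Numerical evaluation of the logarithmic integral gives Li(13130) ≈ 1580.82. The difference π(x) − Li(x) ≈ -18.82 is typically negative for small/moderate x (Li(x) overestimates), though Littlewood's theorem shows this sign changes infinitely often.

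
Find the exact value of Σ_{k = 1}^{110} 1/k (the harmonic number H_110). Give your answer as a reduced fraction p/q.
H_110 = 812425573941376284756780362571245808659649778037/153803387341307877636928566091115101174034840640

Direct summation: H_110 = 1 + 1/2 + ... + 1/110. The least common denominator is lcm(1, ..., 110) = 8459186303771933270031071135011330564571916235200; over this denominator the numerator is 8459186303771933270031071135011330564571916235200 + 4229593151885966635015535567505665282285958117600 + 2819728767923977756677023711670443521523972078400 + 2114796575942983317507767783752832641142979058800 + 1691837260754386654006214227002266112914383247040 + 1409864383961988878338511855835221760761986039200 + 1208455186253133324290153019287332937795988033600 + 1057398287971491658753883891876416320571489529400 + 939909589307992585559007903890147840507990692800 + 845918630377193327003107113501133056457191623520 + 769016936706539388184642830455575505870174203200 + 704932191980994439169255927917610880380993019600 + 650706638751687174617774702693179274197839710400 + 604227593126566662145076509643666468897994016800 + 563945753584795551335404742334088704304794415680 + 528699143985745829376941945938208160285744764700 + 497599194339525486472415949118313562621877425600 + 469954794653996292779503951945073920253995346400 + 445220331777470172106898480790070029714311380800 + 422959315188596663501553556750566528228595811760 + 402818395417711108096717673095777645931996011200 + 384508468353269694092321415227787752935087101600 + 367790708859649272610046571087449154981387662400 + 352466095990497219584627963958805440190496509800 + 338367452150877330801242845400453222582876649408 + 325353319375843587308887351346589637098919855200 + 313303196435997528519669301296715946835996897600 + 302113796563283331072538254821833234448997008400 + 291696079440411492070036935690045881536962628800 + 281972876792397775667702371167044352152397207840 + 272876977541030105484873262419720340792642459200 + 264349571992872914688470972969104080142872382350 + 256338978902179796061547610151858501956724734400 + 248799597169762743236207974559156781310938712800 + 241691037250626664858030603857466587559197606720 + 234977397326998146389751975972536960126997673200 + 228626656858700899190028949594900826069511249600 + 222610165888735086053449240395035014857155690400 + 216902212917229058205924900897726424732613236800 + 211479657594298331750776778375283264114297905880 + 206321617165169104147099295975886111331022347200 + 201409197708855554048358836547888822965998005600 + 196725262878417052791420258953751873594695726400 + 192254234176634847046160707613893876467543550800 + 187981917861598517111801580778029568101598138560 + 183895354429824636305023285543724577490693831200 + 179982687314296452553852577340666607756849281600 + 176233047995248609792313981979402720095248254900 + 172636455179019046327164717041047562542284004800 + 169183726075438665400621422700226611291438324704 + 165866398113175162157471983039437854207292475200 + 162676659687921793654443675673294818549459927600 + 159607288750413835283605115754930765369281438400 + 156651598217998764259834650648357973417998448800 + 153803387341307877636928566091115101174034840640 + 151056898281641665536269127410916617224498504200 + 148406777259156724035632826930023343238103793600 + 145848039720205746035018467845022940768481314400 + 143376039046981919831035103983242890924947732800 + 140986438396198887833851185583522176076198603920 + 138675185307736610984115920246087386304457643200 + 136438488770515052742436631209860170396321229600 + 134272798472570369365572557698592548643998670400 + 132174785996436457344235486484552040071436191175 + 130141327750337434923554940538635854839567942080 + 128169489451089898030773805075929250978362367200 + 126256511996596018955687628880766127829431585600 + 124399798584881371618103987279578390655469356400 + 122596902953216424203348857029149718327129220800 + 120845518625313332429015301928733293779598803360 + 119143469067210327746916494859314514993970651200 + 117488698663499073194875987986268480063498836600 + 115879264435231962603165358013853843350300222400 + 114313328429350449595014474797450413034755624800 + 112789150716959110267080948466817740860958883136 + 111305082944367543026724620197517507428577845200 + 109859562386648484026377547207939357981453457600 + 108451106458614529102962450448863212366306618400 + 107078307642682699620646470063434564108505268800 + 105739828797149165875388389187641632057148952940 + 104434398811999176173223100432238648945332299200 + 103160808582584552073549647987943055665511173600 + 101917907274360641807603266686883500777974894400 + 100704598854427777024179418273944411482999002800 + 99519838867905097294483189823662712524375485120 + 98362631439208526395710129476875936797347863200 + 97232026480137164023345645230015293845654209600 + 96127117088317423523080353806946938233771775400 + 95047037121032958090236754325970006343504676800 + 93990958930799258555900790389014784050799069280 + 92958091250241024945396386099025610599691387200 + 91947677214912318152511642771862288745346915600 + 90958992513676701828291087473240113597547486400 + 89991343657148226276926288670333303878424640800 + 89044066355494034421379696158014005942862276160 + 88116523997624304896156990989701360047624127450 + 87208106224452920309598671494962170768782641600 + 86318227589509523163582358520523781271142002400 + 85446326300726598687182536717286167318908244800 + 84591863037719332700310711350113305645719162352 + 83754319839326071980505654802092381827444715200 + 82933199056587581078735991519718927103646237600 + 82128022366717798738165739174867287034678798400 + 81338329843960896827221837836647409274729963800 + 80563679083542221619343534619155529186399202240 + 79803644375206917641802557877465382684640719200 + 79057815923102180093748328364591874435251553600 + 78325799108999382129917325324178986708999224400 + 77607213796072782293863037935883766647448772800 + 76901693670653938818464283045557550587017420320 = 44683406566775695661622919941418519476280737792035, so H_110 = 44683406566775695661622919941418519476280737792035/8459186303771933270031071135011330564571916235200; reducing by gcd(44683406566775695661622919941418519476280737792035, 8459186303771933270031071135011330564571916235200) = 55 gives 812425573941376284756780362571245808659649778037/153803387341307877636928566091115101174034840640 ≈ 5.28223. (The PNT-adjacent estimate ln(110) + γ ≈ 5.27770 matches within O(1/n).)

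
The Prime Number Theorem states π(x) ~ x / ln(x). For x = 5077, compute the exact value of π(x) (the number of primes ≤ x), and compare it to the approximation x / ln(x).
π(5077) = 678;  x/ln(x) ≈ 595.02;  relative error ≈ 12.24%.

Directly count primes up to 5077: π(5077) = 678. The PNT approximation gives 5077/ln(5077) ≈ 5077/8.53248 ≈ 595.02. Relative error (π(x) − x/ln(x)) / π(x) ≈ 12.24%; the approximation is known to undercount slightly (Li(x) is a better estimate).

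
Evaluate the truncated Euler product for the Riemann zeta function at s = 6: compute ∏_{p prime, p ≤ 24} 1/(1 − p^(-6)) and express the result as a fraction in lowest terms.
∏ = 7921457489978054880231124911875/7786417203783354362865572118528

The primes p ≤ 24 are [2, 3, 5, 7, 11, 13, 17, 19, 23]. For each prime, (1 − 1/p^6)^(-1) = p^6 / (p^6 − 1). The product is (1 − 1/2^6)^(-1), (1 − 1/3^6)^(-1), (1 − 1/5^6)^(-1), (1 − 1/7^6)^(-1), (1 − 1/11^6)^(-1), (1 − 1/13^6)^(-1), (1 − 1/17^6)^(-1), (1 − 1/19^6)^(-1), (1 − 1/23^6)^(-1) = ∏ p^6 / (p^6 − 1) = 7921457489978054880231124911875/7786417203783354362865572118528.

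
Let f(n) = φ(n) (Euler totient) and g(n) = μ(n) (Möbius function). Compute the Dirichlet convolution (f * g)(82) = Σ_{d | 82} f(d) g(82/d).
(φ * μ)(82) = 0

Divisors of 82: [1, 2, 41, 82]. For each d | 82:
  d = 1: φ(1) · μ(82/1) = 1 · 1 = 1
  d = 2: φ(2) · μ(82/2) = 1 · -1 = -1
  d = 41: φ(41) · μ(82/41) = 40 · -1 = -40
  d = 82: φ(82) · μ(82/82) = 40 · 1 = 40
Summing: (φ * μ)(82) = 1 + -1 + -40 + 40 = 0.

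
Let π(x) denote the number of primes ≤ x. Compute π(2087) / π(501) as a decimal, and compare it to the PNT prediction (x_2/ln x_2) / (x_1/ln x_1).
π(2087)/π(501) = 315/95 ≈ 3.3158;  PNT prediction ≈ 3.3880.

π(501) = 95 and π(2087) = 315, so π(2087)/π(501) ≈ 3.3158. The PNT-predicted ratio is (2087/ln(2087)) / (501/ln(501)) ≈ 3.3880. The two agree to within a few percent, as expected.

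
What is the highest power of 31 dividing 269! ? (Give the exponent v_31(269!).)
v_31(269!) = 8

Legendre's formula: v_p(n!) = Σ_{k ≥ 1} ⌊n / p^k⌋. For p = 31, n = 269, the terms are:
  ⌊269/31^1⌋ = ⌊269/31⌋ = 8
(the next term ⌊269/31^2⌋ = 0, terminating the sum). Summing: v_31(269!) = 8 = 8.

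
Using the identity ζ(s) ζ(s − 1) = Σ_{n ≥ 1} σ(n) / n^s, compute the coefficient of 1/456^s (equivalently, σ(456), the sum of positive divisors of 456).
σ(456) = 1200

In the product (Σ m^0/m^s)(Σ k / k^s) = Σ (Σ_{d | n} d) / n^s, the coefficient of 1/n^s is σ(n) = Σ_{d | n} d. For n = 456, divisors are [1, 2, 3, 4, 6, 8, 12, 19, 24, 38, 57, 76, 114, 152, 228, 456]; summing: σ(456) = 1200.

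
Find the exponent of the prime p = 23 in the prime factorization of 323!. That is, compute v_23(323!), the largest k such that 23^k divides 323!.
v_23(323!) = 14

Legendre's formula: v_p(n!) = Σ_{k ≥ 1} ⌊n / p^k⌋. For p = 23, n = 323, the terms are:
  ⌊323/23^1⌋ = ⌊323/23⌋ = 14
(the next term ⌊323/23^2⌋ = 0, terminating the sum). Summing: v_23(323!) = 14 = 14.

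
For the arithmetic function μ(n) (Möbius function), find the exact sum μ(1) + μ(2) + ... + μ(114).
Σ_{n ≤ 114} μ(n) = -6

Compute μ(n) for each 1 ≤ n ≤ 114: μ(1) = 1, μ(2) = -1, μ(3) = -1, μ(4) = 0, μ(5) = -1, μ(6) = 1, μ(7) = -1, μ(8) = 0, μ(9) = 0, μ(10) = 1, μ(11) = -1, μ(12) = 0, μ(13) = -1, μ(14) = 1, μ(15) = 1, μ(16) = 0, μ(17) = -1, μ(18) = 0, μ(19) = -1, μ(20) = 0, μ(21) = 1, μ(22) = 1, μ(23) = -1, μ(24) = 0, μ(25) = 0, μ(26) = 1, μ(27) = 0, μ(28) = 0, μ(29) = -1, μ(30) = -1, μ(31) = -1, μ(32) = 0, μ(33) = 1, μ(34) = 1, μ(35) = 1, μ(36) = 0, μ(37) = -1, μ(38) = 1, μ(39) = 1, μ(40) = 0, μ(41) = -1, μ(42) = -1, μ(43) = -1, μ(44) = 0, μ(45) = 0, μ(46) = 1, μ(47) = -1, μ(48) = 0, μ(49) = 0, μ(50) = 0, μ(51) = 1, μ(52) = 0, μ(53) = -1, μ(54) = 0, μ(55) = 1, μ(56) = 0, μ(57) = 1, μ(58) = 1, μ(59) = -1, μ(60) = 0, μ(61) = -1, μ(62) = 1, μ(63) = 0, μ(64) = 0, μ(65) = 1, μ(66) = -1, μ(67) = -1, μ(68) = 0, μ(69) = 1, μ(70) = -1, μ(71) = -1, μ(72) = 0, μ(73) = -1, μ(74) = 1, μ(75) = 0, μ(76) = 0, μ(77) = 1, μ(78) = -1, μ(79) = -1, μ(80) = 0, μ(81) = 0, μ(82) = 1, μ(83) = -1, μ(84) = 0, μ(85) = 1, μ(86) = 1, μ(87) = 1, μ(88) = 0, μ(89) = -1, μ(90) = 0, μ(91) = 1, μ(92) = 0, μ(93) = 1, μ(94) = 1, μ(95) = 1, μ(96) = 0, μ(97) = -1, μ(98) = 0, μ(99) = 0, μ(100) = 0, μ(101) = -1, μ(102) = -1, μ(103) = -1, μ(104) = 0, μ(105) = -1, μ(106) = 1, μ(107) = -1, μ(108) = 0, μ(109) = -1, μ(110) = -1, μ(111) = 1, μ(112) = 0, μ(113) = -1, μ(114) = -1. Summing all 114 values: -6. (Mertens function M(x) = Σ_{n ≤ x} μ(n); on average M(x) should be small (PNT ⟺ M(x) = o(x)).)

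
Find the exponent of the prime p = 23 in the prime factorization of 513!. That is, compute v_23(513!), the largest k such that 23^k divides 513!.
v_23(513!) = 22

Legendre's formula: v_p(n!) = Σ_{k ≥ 1} ⌊n / p^k⌋. For p = 23, n = 513, the terms are:
  ⌊513/23^1⌋ = ⌊513/23⌋ = 22
(the next term ⌊513/23^2⌋ = 0, terminating the sum). Summing: v_23(513!) = 22 = 22.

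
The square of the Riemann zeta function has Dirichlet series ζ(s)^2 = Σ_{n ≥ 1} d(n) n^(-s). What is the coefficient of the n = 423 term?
d(423) = 6

ζ(s)^2 = (Σ 1/m^s)(Σ 1/k^s). The coefficient of 1/n^s in the product is the number of ordered pairs (m, k) with mk = n, which equals d(n). For n = 423, divisors are [1, 3, 9, 47, 141, 423], so d(423) = 6.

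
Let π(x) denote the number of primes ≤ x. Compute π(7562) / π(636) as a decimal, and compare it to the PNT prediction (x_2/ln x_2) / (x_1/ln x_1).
π(7562)/π(636) = 960/115 ≈ 8.3478;  PNT prediction ≈ 8.5940.

π(636) = 115 and π(7562) = 960, so π(7562)/π(636) ≈ 8.3478. The PNT-predicted ratio is (7562/ln(7562)) / (636/ln(636)) ≈ 8.5940. The two agree to within a few percent, as expected.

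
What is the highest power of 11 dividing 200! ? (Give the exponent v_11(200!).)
v_11(200!) = 19

Legendre's formula: v_p(n!) = Σ_{k ≥ 1} ⌊n / p^k⌋. For p = 11, n = 200, the terms are:
  ⌊200/11^1⌋ = ⌊200/11⌋ = 18
  ⌊200/11^2⌋ = ⌊200/121⌋ = 1
(the next term ⌊200/11^3⌋ = 0, terminating the sum). Summing: v_11(200!) = 18 + 1 = 19.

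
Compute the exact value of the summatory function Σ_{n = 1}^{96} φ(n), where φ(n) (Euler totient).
Σ_{n ≤ 96} φ(n) = 2806

Compute φ(n) for each 1 ≤ n ≤ 96: φ(1) = 1, φ(2) = 1, φ(3) = 2, φ(4) = 2, φ(5) = 4, φ(6) = 2, φ(7) = 6, φ(8) = 4, φ(9) = 6, φ(10) = 4, φ(11) = 10, φ(12) = 4, φ(13) = 12, φ(14) = 6, φ(15) = 8, φ(16) = 8, φ(17) = 16, φ(18) = 6, φ(19) = 18, φ(20) = 8, φ(21) = 12, φ(22) = 10, φ(23) = 22, φ(24) = 8, φ(25) = 20, φ(26) = 12, φ(27) = 18, φ(28) = 12, φ(29) = 28, φ(30) = 8, φ(31) = 30, φ(32) = 16, φ(33) = 20, φ(34) = 16, φ(35) = 24, φ(36) = 12, φ(37) = 36, φ(38) = 18, φ(39) = 24, φ(40) = 16, φ(41) = 40, φ(42) = 12, φ(43) = 42, φ(44) = 20, φ(45) = 24, φ(46) = 22, φ(47) = 46, φ(48) = 16, φ(49) = 42, φ(50) = 20, φ(51) = 32, φ(52) = 24, φ(53) = 52, φ(54) = 18, φ(55) = 40, φ(56) = 24, φ(57) = 36, φ(58) = 28, φ(59) = 58, φ(60) = 16, φ(61) = 60, φ(62) = 30, φ(63) = 36, φ(64) = 32, φ(65) = 48, φ(66) = 20, φ(67) = 66, φ(68) = 32, φ(69) = 44, φ(70) = 24, φ(71) = 70, φ(72) = 24, φ(73) = 72, φ(74) = 36, φ(75) = 40, φ(76) = 36, φ(77) = 60, φ(78) = 24, φ(79) = 78, φ(80) = 32, φ(81) = 54, φ(82) = 40, φ(83) = 82, φ(84) = 24, φ(85) = 64, φ(86) = 42, φ(87) = 56, φ(88) = 40, φ(89) = 88, φ(90) = 24, φ(91) = 72, φ(92) = 44, φ(93) = 60, φ(94) = 46, φ(95) = 72, φ(96) = 32. Summing all 96 values: 2806. (Average order: Σ_{n ≤ x} φ(n) ~ (3/π²) x². For x = 96, (3/π²)·96² ≈ 2801.33.)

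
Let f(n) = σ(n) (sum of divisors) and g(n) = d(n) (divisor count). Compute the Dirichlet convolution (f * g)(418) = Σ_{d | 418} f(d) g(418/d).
(σ * d)(418) = 1540

Divisors of 418: [1, 2, 11, 19, 22, 38, 209, 418]. For each d | 418:
  d = 1: σ(1) · d(418/1) = 1 · 8 = 8
  d = 2: σ(2) · d(418/2) = 3 · 4 = 12
  d = 11: σ(11) · d(418/11) = 12 · 4 = 48
  d = 19: σ(19) · d(418/19) = 20 · 4 = 80
  d = 22: σ(22) · d(418/22) = 36 · 2 = 72
  d = 38: σ(38) · d(418/38) = 60 · 2 = 120
  d = 209: σ(209) · d(418/209) = 240 · 2 = 480
  d = 418: σ(418) · d(418/418) = 720 · 1 = 720
Summing: (σ * d)(418) = 8 + 12 + 48 + 80 + 72 + 120 + 480 + 720 = 1540.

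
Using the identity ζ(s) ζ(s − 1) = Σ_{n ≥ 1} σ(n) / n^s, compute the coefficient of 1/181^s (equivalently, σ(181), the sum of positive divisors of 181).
σ(181) = 182

In the product (Σ m^0/m^s)(Σ k / k^s) = Σ (Σ_{d | n} d) / n^s, the coefficient of 1/n^s is σ(n) = Σ_{d | n} d. For n = 181, divisors are [1, 181]; summing: σ(181) = 182.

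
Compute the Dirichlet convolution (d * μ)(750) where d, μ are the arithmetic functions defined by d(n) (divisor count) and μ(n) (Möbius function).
(d * μ)(750) = 1

Divisors of 750: [1, 2, 3, 5, 6, 10, 15, 25, 30, 50, 75, 125, 150, 250, 375, 750]. For each d | 750:
  d = 1: d(1) · μ(750/1) = 1 · 0 = 0
  d = 2: d(2) · μ(750/2) = 2 · 0 = 0
  d = 3: d(3) · μ(750/3) = 2 · 0 = 0
  d = 5: d(5) · μ(750/5) = 2 · 0 = 0
  d = 6: d(6) · μ(750/6) = 4 · 0 = 0
  d = 10: d(10) · μ(750/10) = 4 · 0 = 0
  d = 15: d(15) · μ(750/15) = 4 · 0 = 0
  d = 25: d(25) · μ(750/25) = 3 · -1 = -3
  d = 30: d(30) · μ(750/30) = 8 · 0 = 0
  d = 50: d(50) · μ(750/50) = 6 · 1 = 6
  d = 75: d(75) · μ(750/75) = 6 · 1 = 6
  d = 125: d(125) · μ(750/125) = 4 · 1 = 4
  d = 150: d(150) · μ(750/150) = 12 · -1 = -12
  d = 250: d(250) · μ(750/250) = 8 · -1 = -8
  d = 375: d(375) · μ(750/375) = 8 · -1 = -8
  d = 750: d(750) · μ(750/750) = 16 · 1 = 16
Summing: (d * μ)(750) = 0 + 0 + 0 + 0 + 0 + 0 + 0 + -3 + 0 + 6 + 6 + 4 + -12 + -8 + -8 + 16 = 1.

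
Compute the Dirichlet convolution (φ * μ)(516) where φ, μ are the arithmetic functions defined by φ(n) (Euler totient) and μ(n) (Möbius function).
(φ * μ)(516) = 41

Divisors of 516: [1, 2, 3, 4, 6, 12, 43, 86, 129, 172, 258, 516]. For each d | 516:
  d = 1: φ(1) · μ(516/1) = 1 · 0 = 0
  d = 2: φ(2) · μ(516/2) = 1 · -1 = -1
  d = 3: φ(3) · μ(516/3) = 2 · 0 = 0
  d = 4: φ(4) · μ(516/4) = 2 · 1 = 2
  d = 6: φ(6) · μ(516/6) = 2 · 1 = 2
  d = 12: φ(12) · μ(516/12) = 4 · -1 = -4
  d = 43: φ(43) · μ(516/43) = 42 · 0 = 0
  d = 86: φ(86) · μ(516/86) = 42 · 1 = 42
  d = 129: φ(129) · μ(516/129) = 84 · 0 = 0
  d = 172: φ(172) · μ(516/172) = 84 · -1 = -84
  d = 258: φ(258) · μ(516/258) = 84 · -1 = -84
  d = 516: φ(516) · μ(516/516) = 168 · 1 = 168
Summing: (φ * μ)(516) = 0 + -1 + 0 + 2 + 2 + -4 + 0 + 42 + 0 + -84 + -84 + 168 = 41.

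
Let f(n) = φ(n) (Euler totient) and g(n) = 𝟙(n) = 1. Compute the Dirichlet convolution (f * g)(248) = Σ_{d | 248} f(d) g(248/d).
(φ * 𝟙)(248) = 248

Divisors of 248: [1, 2, 4, 8, 31, 62, 124, 248]. For each d | 248:
  d = 1: φ(1) · 𝟙(248/1) = 1 · 1 = 1
  d = 2: φ(2) · 𝟙(248/2) = 1 · 1 = 1
  d = 4: φ(4) · 𝟙(248/4) = 2 · 1 = 2
  d = 8: φ(8) · 𝟙(248/8) = 4 · 1 = 4
  d = 31: φ(31) · 𝟙(248/31) = 30 · 1 = 30
  d = 62: φ(62) · 𝟙(248/62) = 30 · 1 = 30
  d = 124: φ(124) · 𝟙(248/124) = 60 · 1 = 60
  d = 248: φ(248) · 𝟙(248/248) = 120 · 1 = 120
Summing: (φ * 𝟙)(248) = 1 + 1 + 2 + 4 + 30 + 30 + 60 + 120 = 248.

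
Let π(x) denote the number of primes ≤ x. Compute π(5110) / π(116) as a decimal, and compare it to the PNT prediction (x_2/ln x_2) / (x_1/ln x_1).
π(5110)/π(116) = 683/30 ≈ 22.7667;  PNT prediction ≈ 24.5234.

π(116) = 30 and π(5110) = 683, so π(5110)/π(116) ≈ 22.7667. The PNT-predicted ratio is (5110/ln(5110)) / (116/ln(116)) ≈ 24.5234. The two agree to within a few percent, as expected.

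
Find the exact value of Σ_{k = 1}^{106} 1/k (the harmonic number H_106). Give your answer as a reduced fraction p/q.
H_106 = 760893664482154975191407476065305792641722041/145060212702939779988529042870810778780278080

Direct summation: H_106 = 1 + 1/2 + ... + 1/106. The least common denominator is lcm(1, ..., 106) = 725301063514698899942645214354053893901390400; over this denominator the numerator is 725301063514698899942645214354053893901390400 + 362650531757349449971322607177026946950695200 + 241767021171566299980881738118017964633796800 + 181325265878674724985661303588513473475347600 + 145060212702939779988529042870810778780278080 + 120883510585783149990440869059008982316898400 + 103614437644956985706092173479150556271627200 + 90662632939337362492830651794256736737673800 + 80589007057188766660293912706005988211265600 + 72530106351469889994264521435405389390139040 + 65936460319518081812967746759459444900126400 + 60441755292891574995220434529504491158449200 + 55792389501130684610972708796465684146260800 + 51807218822478492853046086739575278135813600 + 48353404234313259996176347623603592926759360 + 45331316469668681246415325897128368368836900 + 42664768442041111761332071432591405523611200 + 40294503528594383330146956353002994105632800 + 38173740184984152628560274439687047047441600 + 36265053175734944997132260717702694695069520 + 34538145881652328568697391159716852090542400 + 32968230159759040906483873379729722450063200 + 31534828848465169562723704971915386691364800 + 30220877646445787497610217264752245579224600 + 29012042540587955997705808574162155756055616 + 27896194750565342305486354398232842073130400 + 26863002352396255553431304235335329403755200 + 25903609411239246426523043369787639067906800 + 25010381500506858618711903943243237720737600 + 24176702117156629998088173811801796463379680 + 23396808500474158062665974656582383674238400 + 22665658234834340623207662948564184184418450 + 21978820106506027270989248919819814966708800 + 21332384221020555880666035716295702761805600 + 20722887528991397141218434695830111254325440 + 20147251764297191665073478176501497052816400 + 19602731446343213511963384171731186321659200 + 19086870092492076314280137219843523523720800 + 18597463167043561536990902932155228048753600 + 18132526587867472498566130358851347347534760 + 17690269841821924388845005228147655948814400 + 17269072940826164284348695579858426045271200 + 16867466593365090696340586380326834741892800 + 16484115079879520453241936689864861225031600 + 16117801411437753332058782541201197642253120 + 15767414424232584781361852485957693345682400 + 15431937521589338296652025837320295614923200 + 15110438823222893748805108632376122789612300 + 14802062520708140815156024782735793753089600 + 14506021270293977998852904287081077878027808 + 14221589480680370587110690477530468507870400 + 13948097375282671152743177199116421036565200 + 13684925726692432074389532346302903658516800 + 13431501176198127776715652117667664701877600 + 13187292063903616362593549351891888980025280 + 12951804705619623213261521684893819533953400 + 12724580061661384209520091479895682349147200 + 12505190750253429309355951971621618860368800 + 12293238364655913558349918887356845659345600 + 12088351058578314999044086905900898231689840 + 11890181369093424589223692038591047441006400 + 11698404250237079031332987328291191837119200 + 11512715293884109522899130386572284030180800 + 11332829117417170311603831474282092092209225 + 11158477900226136922194541759293136829252160 + 10989410053253013635494624459909907483354400 + 10825389007682073133472316632150058117931200 + 10666192110510277940333017858147851380902800 + 10511609616155056520907901657305128897121600 + 10361443764495698570609217347915055627162720 + 10215507936826745069614721328930336533822400 + 10073625882148595832536739088250748526408200 + 9935631007050669862228016634987039642484800 + 9801365723171606755981692085865593160829600 + 9670680846862651999235269524720718585351872 + 9543435046246038157140068609921761761860400 + 9419494331359725973281106679922777842875200 + 9298731583521780768495451466077614024376800 + 9181026120439226581552471067772834100017600 + 9066263293933736249283065179425673673767380 + 8954334117465418517810434745111776467918400 + 8845134920910962194422502614073827974407200 + 8738567030297577107742713425952456553028800 + 8634536470413082142174347789929213022635600 + 8532953688408222352266414286518281104722240 + 8433733296682545348170293190163417370946400 + 8336793833502286206237301314414412573579200 + 8242057539939760226620968344932430612515800 + 8149450151850549437557811397236560605633600 + 8058900705718876666029391270600598821126560 + 7970341357304383515853244113780812020894400 + 7883707212116292390680926242978846672841200 + 7798936166824719354221991552194127891412800 + 7715968760794669148326012918660147807461600 + 7634748036996830525712054887937409409488320 + 7555219411611446874402554316188061394806150 + 7477330551697926803532424890247978287643200 + 7401031260354070407578012391367896876544800 + 7326273368835342423663082973273271655569600 + 7253010635146988999426452143540538939013904 + 7181198648660385147946982320337167266350400 + 7110794740340185293555345238765234253935200 + 7041757898200960193617914702466542659236800 + 6974048687641335576371588599558210518282600 + 6907629176330465713739478231943370418108480 + 6842462863346216037194766173151451829258400 = 3804468322410774875957037380326528963208610205, so H_106 = 3804468322410774875957037380326528963208610205/725301063514698899942645214354053893901390400; reducing by gcd(3804468322410774875957037380326528963208610205, 725301063514698899942645214354053893901390400) = 5 gives 760893664482154975191407476065305792641722041/145060212702939779988529042870810778780278080 ≈ 5.24536. (The PNT-adjacent estimate ln(106) + γ ≈ 5.24065 matches within O(1/n).)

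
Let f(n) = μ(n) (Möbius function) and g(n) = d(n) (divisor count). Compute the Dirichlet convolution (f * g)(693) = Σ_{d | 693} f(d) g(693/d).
(μ * d)(693) = 1

Divisors of 693: [1, 3, 7, 9, 11, 21, 33, 63, 77, 99, 231, 693]. For each d | 693:
  d = 1: μ(1) · d(693/1) = 1 · 12 = 12
  d = 3: μ(3) · d(693/3) = -1 · 8 = -8
  d = 7: μ(7) · d(693/7) = -1 · 6 = -6
  d = 9: μ(9) · d(693/9) = 0 · 4 = 0
  d = 11: μ(11) · d(693/11) = -1 · 6 = -6
  d = 21: μ(21) · d(693/21) = 1 · 4 = 4
  d = 33: μ(33) · d(693/33) = 1 · 4 = 4
  d = 63: μ(63) · d(693/63) = 0 · 2 = 0
  d = 77: μ(77) · d(693/77) = 1 · 3 = 3
  d = 99: μ(99) · d(693/99) = 0 · 2 = 0
  d = 231: μ(231) · d(693/231) = -1 · 2 = -2
  d = 693: μ(693) · d(693/693) = 0 · 1 = 0
Summing: (μ * d)(693) = 12 + -8 + -6 + 0 + -6 + 4 + 4 + 0 + 3 + 0 + -2 + 0 = 1.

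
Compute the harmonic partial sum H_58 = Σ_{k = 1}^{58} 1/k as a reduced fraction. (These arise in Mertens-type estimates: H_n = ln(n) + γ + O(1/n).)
H_58 = 254381445831833111660789/54749786241679275146400

Direct summation: H_58 = 1 + 1/2 + ... + 1/58. The least common denominator is lcm(1, ..., 58) = 164249358725037825439200; over this denominator the numerator is 164249358725037825439200 + 82124679362518912719600 + 54749786241679275146400 + 41062339681259456359800 + 32849871745007565087840 + 27374893120839637573200 + 23464194103576832205600 + 20531169840629728179900 + 18249928747226425048800 + 16424935872503782543920 + 14931759884094347767200 + 13687446560419818786600 + 12634566055772140418400 + 11732097051788416102800 + 10949957248335855029280 + 10265584920314864089950 + 9661726983825754437600 + 9124964373613212524400 + 8644703090791464496800 + 8212467936251891271960 + 7821398034525610735200 + 7465879942047173883600 + 7141276466305992410400 + 6843723280209909393300 + 6569974349001513017568 + 6317283027886070209200 + 6083309582408808349600 + 5866048525894208051400 + 5663770990518545704800 + 5474978624167927514640 + 5298366410485091143200 + 5132792460157432044975 + 4977253294698115922400 + 4830863491912877218800 + 4692838820715366441120 + 4562482186806606262200 + 4439171857433454741600 + 4322351545395732248400 + 4211522018590713472800 + 4106233968125945635980 + 4006081920122873791200 + 3910699017262805367600 + 3819752528489251754400 + 3732939971023586941800 + 3649985749445285009760 + 3570638233152996205200 + 3494667206915698413600 + 3421861640104954696650 + 3352027729082404600800 + 3284987174500756508784 + 3220575661275251479200 + 3158641513943035104600 + 3099044504245996706400 + 3041654791204404174800 + 2986351976818869553440 + 2933024262947104025700 + 2881567696930488165600 + 2831885495259272852400 = 763144337495499334982367, so H_58 = 763144337495499334982367/164249358725037825439200; reducing by gcd(763144337495499334982367, 164249358725037825439200) = 3 gives 254381445831833111660789/54749786241679275146400 ≈ 4.64625. (The PNT-adjacent estimate ln(58) + γ ≈ 4.63766 matches within O(1/n).)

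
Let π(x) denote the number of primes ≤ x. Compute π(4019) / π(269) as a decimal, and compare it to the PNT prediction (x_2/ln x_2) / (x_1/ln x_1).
π(4019)/π(269) = 555/57 ≈ 9.7368;  PNT prediction ≈ 10.0723.

π(269) = 57 and π(4019) = 555, so π(4019)/π(269) ≈ 9.7368. The PNT-predicted ratio is (4019/ln(4019)) / (269/ln(269)) ≈ 10.0723. The two agree to within a few percent, as expected.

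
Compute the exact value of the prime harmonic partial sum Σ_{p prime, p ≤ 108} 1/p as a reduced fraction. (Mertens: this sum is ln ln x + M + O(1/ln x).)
Σ 1/p = 4701017770207212913287900722730772880277689/2566376117594999414479597815340071648394470

π(108) = 28, so the primes ≤ 108 are [2, 3, 5, 7, 11, 13, 17, 19, 23, 29, 31, 37, 41, 43, 47, 53, 59, 61, 67, 71, 73, 79, 83, 89, 97, 101, 103, 107]. Summing 1/p over these primes: 4701017770207212913287900722730772880277689/2566376117594999414479597815340071648394470 ≈ 1.8318. Mertens estimate ln ln(108) + 0.2615 ≈ 1.8053.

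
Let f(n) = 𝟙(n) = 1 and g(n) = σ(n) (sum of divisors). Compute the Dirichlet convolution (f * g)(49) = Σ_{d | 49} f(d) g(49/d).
(𝟙 * σ)(49) = 66

Divisors of 49: [1, 7, 49]. For each d | 49:
  d = 1: 𝟙(1) · σ(49/1) = 1 · 57 = 57
  d = 7: 𝟙(7) · σ(49/7) = 1 · 8 = 8
  d = 49: 𝟙(49) · σ(49/49) = 1 · 1 = 1
Summing: (𝟙 * σ)(49) = 57 + 8 + 1 = 66.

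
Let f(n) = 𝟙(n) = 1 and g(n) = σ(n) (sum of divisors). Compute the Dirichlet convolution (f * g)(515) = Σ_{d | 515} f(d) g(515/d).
(𝟙 * σ)(515) = 735

Divisors of 515: [1, 5, 103, 515]. For each d | 515:
  d = 1: 𝟙(1) · σ(515/1) = 1 · 624 = 624
  d = 5: 𝟙(5) · σ(515/5) = 1 · 104 = 104
  d = 103: 𝟙(103) · σ(515/103) = 1 · 6 = 6
  d = 515: 𝟙(515) · σ(515/515) = 1 · 1 = 1
Summing: (𝟙 * σ)(515) = 624 + 104 + 6 + 1 = 735.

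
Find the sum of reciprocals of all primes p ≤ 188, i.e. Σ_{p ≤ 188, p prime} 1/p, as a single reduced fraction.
Σ 1/p = 10408867916382550633331528920459565913027063402071390584941986323453055203/5397346292805549782720214077673687806275517530364350655459511599582614290

π(188) = 42, so the primes ≤ 188 are [2, 3, 5, 7, 11, 13, 17, 19, 23, 29, 31, 37, 41, 43, 47, 53, 59, 61, 67, 71, 73, 79, 83, 89, 97, 101, 103, 107, 109, 113, 127, 131, 137, 139, 149, 151, 157, 163, 167, 173, 179, 181]. Summing 1/p over these primes: 10408867916382550633331528920459565913027063402071390584941986323453055203/5397346292805549782720214077673687806275517530364350655459511599582614290 ≈ 1.9285. Mertens estimate ln ln(188) + 0.2615 ≈ 1.9171.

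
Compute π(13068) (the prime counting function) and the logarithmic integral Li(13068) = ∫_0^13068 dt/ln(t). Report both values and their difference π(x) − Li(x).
π(13068) = 1556;  Li(13068) ≈ 1574.28;  π(x) − Li(x) ≈ -18.28.

Direct count of primes ≤ 13068 gives π(13068) = 1556. Numerical evaluation of the logarithmic integral gives Li(13068) ≈ 1574.28. The difference π(x) − Li(x) ≈ -18.28 is typically negative for small/moderate x (Li(x) overestimates), though Littlewood's theorem shows this sign changes infinitely often.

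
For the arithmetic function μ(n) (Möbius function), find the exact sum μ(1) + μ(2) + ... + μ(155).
Σ_{n ≤ 155} μ(n) = -1

Compute μ(n) for each 1 ≤ n ≤ 155: μ(1) = 1, μ(2) = -1, μ(3) = -1, μ(4) = 0, μ(5) = -1, μ(6) = 1, μ(7) = -1, μ(8) = 0, μ(9) = 0, μ(10) = 1, μ(11) = -1, μ(12) = 0, μ(13) = -1, μ(14) = 1, μ(15) = 1, μ(16) = 0, μ(17) = -1, μ(18) = 0, μ(19) = -1, μ(20) = 0, μ(21) = 1, μ(22) = 1, μ(23) = -1, μ(24) = 0, μ(25) = 0, μ(26) = 1, μ(27) = 0, μ(28) = 0, μ(29) = -1, μ(30) = -1, μ(31) = -1, μ(32) = 0, μ(33) = 1, μ(34) = 1, μ(35) = 1, μ(36) = 0, μ(37) = -1, μ(38) = 1, μ(39) = 1, μ(40) = 0, μ(41) = -1, μ(42) = -1, μ(43) = -1, μ(44) = 0, μ(45) = 0, μ(46) = 1, μ(47) = -1, μ(48) = 0, μ(49) = 0, μ(50) = 0, μ(51) = 1, μ(52) = 0, μ(53) = -1, μ(54) = 0, μ(55) = 1, μ(56) = 0, μ(57) = 1, μ(58) = 1, μ(59) = -1, μ(60) = 0, μ(61) = -1, μ(62) = 1, μ(63) = 0, μ(64) = 0, μ(65) = 1, μ(66) = -1, μ(67) = -1, μ(68) = 0, μ(69) = 1, μ(70) = -1, μ(71) = -1, μ(72) = 0, μ(73) = -1, μ(74) = 1, μ(75) = 0, μ(76) = 0, μ(77) = 1, μ(78) = -1, μ(79) = -1, μ(80) = 0, μ(81) = 0, μ(82) = 1, μ(83) = -1, μ(84) = 0, μ(85) = 1, μ(86) = 1, μ(87) = 1, μ(88) = 0, μ(89) = -1, μ(90) = 0, μ(91) = 1, μ(92) = 0, μ(93) = 1, μ(94) = 1, μ(95) = 1, μ(96) = 0, μ(97) = -1, μ(98) = 0, μ(99) = 0, μ(100) = 0, μ(101) = -1, μ(102) = -1, μ(103) = -1, μ(104) = 0, μ(105) = -1, μ(106) = 1, μ(107) = -1, μ(108) = 0, μ(109) = -1, μ(110) = -1, μ(111) = 1, μ(112) = 0, μ(113) = -1, μ(114) = -1, μ(115) = 1, μ(116) = 0, μ(117) = 0, μ(118) = 1, μ(119) = 1, μ(120) = 0, μ(121) = 0, μ(122) = 1, μ(123) = 1, μ(124) = 0, μ(125) = 0, μ(126) = 0, μ(127) = -1, μ(128) = 0, μ(129) = 1, μ(130) = -1, μ(131) = -1, μ(132) = 0, μ(133) = 1, μ(134) = 1, μ(135) = 0, μ(136) = 0, μ(137) = -1, μ(138) = -1, μ(139) = -1, μ(140) = 0, μ(141) = 1, μ(142) = 1, μ(143) = 1, μ(144) = 0, μ(145) = 1, μ(146) = 1, μ(147) = 0, μ(148) = 0, μ(149) = -1, μ(150) = 0, μ(151) = -1, μ(152) = 0, μ(153) = 0, μ(154) = -1, μ(155) = 1. Summing all 155 values: -1. (Mertens function M(x) = Σ_{n ≤ x} μ(n); on average M(x) should be small (PNT ⟺ M(x) = o(x)).)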